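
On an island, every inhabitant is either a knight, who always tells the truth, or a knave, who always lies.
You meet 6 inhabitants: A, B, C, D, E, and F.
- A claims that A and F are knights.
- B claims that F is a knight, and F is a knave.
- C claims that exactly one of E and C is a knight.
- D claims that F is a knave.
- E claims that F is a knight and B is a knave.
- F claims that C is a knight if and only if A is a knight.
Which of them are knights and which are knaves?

Knights: C and D. Knaves: A, B, E, and F.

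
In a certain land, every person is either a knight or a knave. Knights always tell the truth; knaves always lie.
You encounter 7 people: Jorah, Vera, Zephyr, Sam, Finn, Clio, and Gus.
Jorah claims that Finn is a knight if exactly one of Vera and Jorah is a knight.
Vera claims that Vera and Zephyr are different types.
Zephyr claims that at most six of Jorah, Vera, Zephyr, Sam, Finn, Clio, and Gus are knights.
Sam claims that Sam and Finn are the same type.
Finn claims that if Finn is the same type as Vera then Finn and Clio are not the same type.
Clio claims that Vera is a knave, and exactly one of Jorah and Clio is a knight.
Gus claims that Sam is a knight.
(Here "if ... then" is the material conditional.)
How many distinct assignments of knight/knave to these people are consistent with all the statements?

0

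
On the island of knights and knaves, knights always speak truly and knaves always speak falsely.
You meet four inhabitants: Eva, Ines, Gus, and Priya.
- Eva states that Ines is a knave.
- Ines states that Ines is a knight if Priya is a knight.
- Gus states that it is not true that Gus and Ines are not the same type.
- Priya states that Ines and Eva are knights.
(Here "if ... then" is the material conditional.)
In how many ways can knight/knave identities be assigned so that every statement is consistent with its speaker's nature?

2

Consistent assignments:
  Eva=knave, Ines=knight, Gus=knight, Priya=knave
  Eva=knave, Ines=knight, Gus=knave, Priya=knave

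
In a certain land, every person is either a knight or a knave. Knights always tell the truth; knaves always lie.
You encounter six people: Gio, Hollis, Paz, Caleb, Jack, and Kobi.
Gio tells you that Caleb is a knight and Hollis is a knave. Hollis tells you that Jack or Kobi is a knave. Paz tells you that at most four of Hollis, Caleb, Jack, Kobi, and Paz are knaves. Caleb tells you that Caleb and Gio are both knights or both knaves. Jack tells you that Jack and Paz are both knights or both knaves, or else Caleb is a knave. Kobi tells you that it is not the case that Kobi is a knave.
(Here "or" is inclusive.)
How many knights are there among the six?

The unique consistent assignment is Gio=knight, Hollis=knave, Paz=knight, Caleb=knight, Jack=knight, Kobi=knight.
That has 5 knights.

5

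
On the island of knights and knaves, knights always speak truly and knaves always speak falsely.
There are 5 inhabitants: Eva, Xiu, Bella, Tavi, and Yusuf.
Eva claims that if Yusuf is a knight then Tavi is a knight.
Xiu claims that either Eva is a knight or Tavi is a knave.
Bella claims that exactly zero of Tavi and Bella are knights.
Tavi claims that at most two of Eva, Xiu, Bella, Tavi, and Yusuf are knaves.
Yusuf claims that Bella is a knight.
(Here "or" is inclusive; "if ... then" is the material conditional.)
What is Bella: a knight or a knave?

Consistent assignments: {Eva=knight, Xiu=knight, Bella=knave, Tavi=knight, Yusuf=knave}
In every consistent assignment, Bella is a knave.

Bella is a knave.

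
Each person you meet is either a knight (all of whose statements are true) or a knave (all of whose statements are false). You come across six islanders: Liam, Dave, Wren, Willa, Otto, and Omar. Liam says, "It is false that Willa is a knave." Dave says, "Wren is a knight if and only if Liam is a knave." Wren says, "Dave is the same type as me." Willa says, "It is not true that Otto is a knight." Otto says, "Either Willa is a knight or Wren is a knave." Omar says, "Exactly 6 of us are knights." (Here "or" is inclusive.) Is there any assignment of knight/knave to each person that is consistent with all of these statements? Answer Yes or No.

No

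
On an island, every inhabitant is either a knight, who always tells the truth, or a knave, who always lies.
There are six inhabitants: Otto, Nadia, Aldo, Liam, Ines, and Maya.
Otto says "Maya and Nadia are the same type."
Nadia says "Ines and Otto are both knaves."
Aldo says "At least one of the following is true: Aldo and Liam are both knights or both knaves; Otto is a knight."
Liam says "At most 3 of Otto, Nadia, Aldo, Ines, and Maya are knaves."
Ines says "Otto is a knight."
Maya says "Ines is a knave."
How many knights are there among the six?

4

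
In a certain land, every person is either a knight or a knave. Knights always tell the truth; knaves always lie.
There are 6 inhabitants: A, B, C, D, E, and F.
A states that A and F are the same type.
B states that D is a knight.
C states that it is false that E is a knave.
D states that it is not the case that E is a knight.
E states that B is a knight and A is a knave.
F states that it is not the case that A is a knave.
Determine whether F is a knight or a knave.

Consistent assignments: {A=knight, B=knight, C=knave, D=knight, E=knave, F=knight}
In every consistent assignment, F is a knight.

F is a knight.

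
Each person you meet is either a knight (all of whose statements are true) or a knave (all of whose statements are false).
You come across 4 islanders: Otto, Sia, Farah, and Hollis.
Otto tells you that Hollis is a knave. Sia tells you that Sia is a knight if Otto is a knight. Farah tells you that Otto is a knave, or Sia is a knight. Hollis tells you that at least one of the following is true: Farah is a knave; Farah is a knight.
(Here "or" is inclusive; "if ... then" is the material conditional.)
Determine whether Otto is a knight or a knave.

Otto is a knave.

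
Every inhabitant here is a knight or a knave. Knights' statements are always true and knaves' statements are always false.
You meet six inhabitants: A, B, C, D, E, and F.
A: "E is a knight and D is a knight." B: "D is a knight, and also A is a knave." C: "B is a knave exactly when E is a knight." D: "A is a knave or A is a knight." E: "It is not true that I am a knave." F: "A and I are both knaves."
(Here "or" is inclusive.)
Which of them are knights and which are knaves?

Knights: A, C, D, and E. Knaves: B and F.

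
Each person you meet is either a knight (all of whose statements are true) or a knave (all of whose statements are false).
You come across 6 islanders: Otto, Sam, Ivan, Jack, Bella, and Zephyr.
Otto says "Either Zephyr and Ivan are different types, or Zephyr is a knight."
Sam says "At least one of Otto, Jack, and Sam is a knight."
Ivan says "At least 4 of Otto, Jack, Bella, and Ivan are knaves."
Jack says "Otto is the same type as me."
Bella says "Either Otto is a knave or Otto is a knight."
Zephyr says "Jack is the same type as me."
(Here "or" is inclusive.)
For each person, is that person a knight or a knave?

Otto is a knight; "either Zephyr and Ivan are different types, or Zephyr is a knight" is True, as required.
Since Sam is a knight, "at least one of Otto, Jack, and Sam is a knight" needs to be True, which holds.
Ivan is a knave, and the claim "at least 4 of Otto, Jack, Bella, and Ivan are knaves" is indeed false.
Jack (knight): "Otto is the same type as me" — True. ✓
Bella is a knight, and the claim "either Otto is a knave or Otto is a knight" is indeed True.
As a knight, Zephyr's statement "Jack is the same type as me" should be True; it is.

Knights: Otto, Sam, Jack, Bella, and Zephyr. Knaves: Ivan.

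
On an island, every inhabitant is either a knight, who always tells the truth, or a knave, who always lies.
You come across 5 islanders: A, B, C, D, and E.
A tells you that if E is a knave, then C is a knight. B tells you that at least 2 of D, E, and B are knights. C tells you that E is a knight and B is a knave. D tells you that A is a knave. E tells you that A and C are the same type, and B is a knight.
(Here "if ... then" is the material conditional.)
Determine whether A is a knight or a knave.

A is a knave.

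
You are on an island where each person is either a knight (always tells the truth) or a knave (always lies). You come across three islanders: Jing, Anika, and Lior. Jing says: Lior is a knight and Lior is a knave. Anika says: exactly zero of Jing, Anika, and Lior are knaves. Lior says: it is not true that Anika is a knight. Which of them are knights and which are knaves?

Jing is a knave, Anika is a knave, and Lior is a knight.

Since Jing is a knave, "Lior is a knight and Lior is a knave" needs to be False, which holds.
As a knave, Anika's statement "exactly zero of Jing, Anika, and Lior are knaves" should be False; it is.
Lior is a knight; "it is not true that Anika is a knight" is true, as required.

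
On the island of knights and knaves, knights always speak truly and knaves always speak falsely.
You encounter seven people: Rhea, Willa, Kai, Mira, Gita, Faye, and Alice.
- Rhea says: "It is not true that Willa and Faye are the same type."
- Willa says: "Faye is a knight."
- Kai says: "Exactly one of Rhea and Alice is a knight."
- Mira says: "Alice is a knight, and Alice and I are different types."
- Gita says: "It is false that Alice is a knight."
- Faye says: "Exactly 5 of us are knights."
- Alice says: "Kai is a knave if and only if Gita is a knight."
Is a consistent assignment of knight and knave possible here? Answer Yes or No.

No

Checking all 128 assignments, each has at least one speaker whose statement's truth value contradicts their type.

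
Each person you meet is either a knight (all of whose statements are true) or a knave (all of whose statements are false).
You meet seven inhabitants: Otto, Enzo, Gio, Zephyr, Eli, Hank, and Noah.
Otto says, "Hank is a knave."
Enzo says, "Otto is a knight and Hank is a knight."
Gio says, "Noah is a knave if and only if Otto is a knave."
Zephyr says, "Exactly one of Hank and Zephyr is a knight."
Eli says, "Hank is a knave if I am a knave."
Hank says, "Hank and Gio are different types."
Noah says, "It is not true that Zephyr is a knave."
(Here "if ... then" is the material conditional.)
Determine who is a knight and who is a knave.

Knights: Otto and Eli. Knaves: Enzo, Gio, Zephyr, Hank, and Noah.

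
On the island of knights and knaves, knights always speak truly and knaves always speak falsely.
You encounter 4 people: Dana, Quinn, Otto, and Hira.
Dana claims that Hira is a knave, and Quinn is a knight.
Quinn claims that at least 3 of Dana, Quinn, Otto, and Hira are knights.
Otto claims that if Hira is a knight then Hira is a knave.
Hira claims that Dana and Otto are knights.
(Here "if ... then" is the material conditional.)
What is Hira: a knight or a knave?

Hira is a knave.

Consistent assignments: {Dana=knave, Quinn=knave, Otto=knight, Hira=knave}
In every consistent assignment, Hira is a knave.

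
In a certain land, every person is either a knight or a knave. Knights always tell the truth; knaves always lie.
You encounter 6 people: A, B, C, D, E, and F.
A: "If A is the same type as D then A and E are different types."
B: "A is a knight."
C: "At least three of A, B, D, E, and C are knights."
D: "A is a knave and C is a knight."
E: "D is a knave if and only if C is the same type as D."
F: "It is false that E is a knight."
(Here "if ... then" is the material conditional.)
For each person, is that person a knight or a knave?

A is a knight, B is a knight, C is a knight, D is a knave, E is a knave, and F is a knight.

A (knight): "if A is the same type as D then A and E are different types" — true. ✓
Since B is a knight, "A is a knight" needs to be true, which holds.
As a knight, C's statement "at least three of A, B, D, E, and C are knights" should be true; it is.
D is a knave, and the claim "A is a knave and C is a knight" is indeed False.
E is a knave, so "D is a knave if and only if C is the same type as D" must be False — and it is.
F is a knight; "it is false that E is a knight" is true, as required.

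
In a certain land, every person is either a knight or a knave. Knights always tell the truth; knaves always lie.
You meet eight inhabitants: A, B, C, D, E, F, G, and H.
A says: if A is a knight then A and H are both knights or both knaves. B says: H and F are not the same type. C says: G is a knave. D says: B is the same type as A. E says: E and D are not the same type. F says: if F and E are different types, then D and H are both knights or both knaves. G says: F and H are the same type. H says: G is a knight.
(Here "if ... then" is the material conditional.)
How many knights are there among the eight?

5

The unique consistent assignment is A=knight, B=knave, C=knave, D=knave, E=knight, F=knight, G=knight, H=knight.
That has 5 knights.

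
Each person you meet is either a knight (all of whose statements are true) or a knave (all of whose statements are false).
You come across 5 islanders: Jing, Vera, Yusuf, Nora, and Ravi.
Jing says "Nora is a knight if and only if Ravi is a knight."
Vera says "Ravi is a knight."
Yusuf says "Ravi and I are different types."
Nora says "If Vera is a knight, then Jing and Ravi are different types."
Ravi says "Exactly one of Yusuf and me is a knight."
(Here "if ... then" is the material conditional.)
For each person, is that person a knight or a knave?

Jing is a knave, Vera is a knave, Yusuf is a knave, Nora is a knight, and Ravi is a knave.

Jing is a knave, so "Nora is a knight if and only if Ravi is a knight" must be false — and it is.
Vera (knave): "Ravi is a knight" — false. ✓
Yusuf is a knave, so "Ravi and I are different types" must be false — and it is.
Nora is a knight; "if Vera is a knight, then Jing and Ravi are different types" is true, as required.
Ravi is a knave, and the claim "exactly one of Yusuf and me is a knight" is indeed false.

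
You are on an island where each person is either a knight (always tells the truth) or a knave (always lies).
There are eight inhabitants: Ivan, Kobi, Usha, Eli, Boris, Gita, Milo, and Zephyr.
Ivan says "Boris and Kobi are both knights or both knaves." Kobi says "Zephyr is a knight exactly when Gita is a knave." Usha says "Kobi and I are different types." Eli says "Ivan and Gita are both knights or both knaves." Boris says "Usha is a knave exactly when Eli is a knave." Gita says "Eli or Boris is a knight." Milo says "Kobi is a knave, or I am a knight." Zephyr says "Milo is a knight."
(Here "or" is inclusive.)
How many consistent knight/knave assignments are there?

2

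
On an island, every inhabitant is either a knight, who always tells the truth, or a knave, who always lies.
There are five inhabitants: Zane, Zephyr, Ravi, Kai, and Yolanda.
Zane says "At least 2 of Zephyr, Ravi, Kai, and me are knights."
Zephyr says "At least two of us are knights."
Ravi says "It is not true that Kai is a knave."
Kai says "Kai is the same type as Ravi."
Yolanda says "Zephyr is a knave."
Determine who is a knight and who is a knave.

Knights: Zane, Zephyr, Ravi, and Kai. Knaves: Yolanda.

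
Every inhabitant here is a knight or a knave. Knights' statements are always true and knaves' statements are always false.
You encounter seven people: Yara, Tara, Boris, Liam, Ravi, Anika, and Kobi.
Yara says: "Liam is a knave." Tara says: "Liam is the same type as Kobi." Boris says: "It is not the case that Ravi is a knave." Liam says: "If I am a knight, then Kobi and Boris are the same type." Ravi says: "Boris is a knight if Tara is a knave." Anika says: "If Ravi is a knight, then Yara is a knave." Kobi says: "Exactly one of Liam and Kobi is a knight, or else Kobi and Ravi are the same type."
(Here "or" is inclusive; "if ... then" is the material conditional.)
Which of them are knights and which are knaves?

Knights: Tara, Boris, Liam, Ravi, Anika, and Kobi. Knaves: Yara.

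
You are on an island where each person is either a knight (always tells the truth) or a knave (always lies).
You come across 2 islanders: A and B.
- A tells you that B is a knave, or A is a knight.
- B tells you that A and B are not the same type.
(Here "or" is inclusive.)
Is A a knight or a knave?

Consistent assignments: {A=knave, B=knight}
In every consistent assignment, A is a knave.

A is a knave.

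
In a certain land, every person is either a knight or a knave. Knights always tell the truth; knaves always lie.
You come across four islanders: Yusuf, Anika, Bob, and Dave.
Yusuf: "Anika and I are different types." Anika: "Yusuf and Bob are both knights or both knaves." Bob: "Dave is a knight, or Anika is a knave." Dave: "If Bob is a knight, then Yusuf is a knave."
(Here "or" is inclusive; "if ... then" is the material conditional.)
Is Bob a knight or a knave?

Bob is a knight.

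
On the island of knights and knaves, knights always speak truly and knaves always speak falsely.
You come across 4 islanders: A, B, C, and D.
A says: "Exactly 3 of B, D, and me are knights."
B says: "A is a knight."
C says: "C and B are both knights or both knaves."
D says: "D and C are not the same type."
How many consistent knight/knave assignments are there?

1

Consistent assignments:
  A=knight, B=knight, C=knave, D=knight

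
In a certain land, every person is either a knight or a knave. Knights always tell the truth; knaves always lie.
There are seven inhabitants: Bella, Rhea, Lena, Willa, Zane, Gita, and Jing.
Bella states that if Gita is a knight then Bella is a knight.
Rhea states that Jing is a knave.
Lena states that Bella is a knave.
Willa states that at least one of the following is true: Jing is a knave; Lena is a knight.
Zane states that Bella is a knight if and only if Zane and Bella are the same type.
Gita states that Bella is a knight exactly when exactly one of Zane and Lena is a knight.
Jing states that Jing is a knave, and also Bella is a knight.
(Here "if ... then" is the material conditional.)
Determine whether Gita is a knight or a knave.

Gita is a knight.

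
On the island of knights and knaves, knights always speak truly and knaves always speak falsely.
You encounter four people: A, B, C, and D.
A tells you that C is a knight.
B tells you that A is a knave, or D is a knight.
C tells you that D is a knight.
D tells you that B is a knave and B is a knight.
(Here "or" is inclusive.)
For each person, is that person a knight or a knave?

Knights: B. Knaves: A, C, and D.

A is a knave; "C is a knight" is false, as required.
B is a knight; "A is a knave, or D is a knight" is true, as required.
C (knave): "D is a knight" — false. ✓
As a knave, D's statement "B is a knave and B is a knight" should be false; it is.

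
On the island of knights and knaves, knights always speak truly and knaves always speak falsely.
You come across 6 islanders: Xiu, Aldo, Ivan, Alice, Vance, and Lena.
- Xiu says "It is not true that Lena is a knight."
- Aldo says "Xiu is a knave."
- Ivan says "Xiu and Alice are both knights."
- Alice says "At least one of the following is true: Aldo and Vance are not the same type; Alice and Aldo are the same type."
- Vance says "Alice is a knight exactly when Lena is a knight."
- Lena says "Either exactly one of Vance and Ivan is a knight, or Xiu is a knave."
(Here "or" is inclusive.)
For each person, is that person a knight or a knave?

Xiu is a knave, Aldo is a knight, Ivan is a knave, Alice is a knight, Vance is a knight, and Lena is a knight.

As a knave, Xiu's statement "it is not true that Lena is a knight" should be false; it is.
Aldo is a knight; "Xiu is a knave" is True, as required.
Ivan is a knave; "Xiu and Alice are both knights" is false, as required.
Alice is a knight; "at least one of the following is true: Aldo and Vance are not the same type; Alice and Aldo are the same type" is True, as required.
Vance is a knight; "Alice is a knight exactly when Lena is a knight" is True, as required.
Lena (knight): "either exactly one of Vance and Ivan is a knight, or Xiu is a knave" — True. ✓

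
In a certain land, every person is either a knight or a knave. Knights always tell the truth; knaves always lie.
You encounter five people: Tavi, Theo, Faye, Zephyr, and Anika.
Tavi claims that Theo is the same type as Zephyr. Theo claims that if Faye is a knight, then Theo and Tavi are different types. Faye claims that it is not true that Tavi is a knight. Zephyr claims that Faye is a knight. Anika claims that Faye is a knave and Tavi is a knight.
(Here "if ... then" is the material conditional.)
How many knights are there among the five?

The unique consistent assignment is Tavi=knave, Theo=knave, Faye=knight, Zephyr=knight, Anika=knave.
That has 2 knights.

2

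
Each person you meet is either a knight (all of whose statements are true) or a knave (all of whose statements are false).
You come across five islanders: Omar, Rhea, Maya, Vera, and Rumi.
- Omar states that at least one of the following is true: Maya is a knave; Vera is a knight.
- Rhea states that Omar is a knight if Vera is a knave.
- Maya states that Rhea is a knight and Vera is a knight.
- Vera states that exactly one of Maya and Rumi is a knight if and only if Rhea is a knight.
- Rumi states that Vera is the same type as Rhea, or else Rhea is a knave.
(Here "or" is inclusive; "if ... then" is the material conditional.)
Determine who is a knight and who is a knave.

Omar is a knight, Rhea is a knight, Maya is a knave, Vera is a knave, and Rumi is a knave.

Omar is a knight, so "at least one of the following is true: Maya is a knave; Vera is a knight" must be True — and it is.
Rhea is a knight; "Omar is a knight if Vera is a knave" is True, as required.
Maya is a knave, and the claim "Rhea is a knight and Vera is a knight" is indeed false.
Vera is a knave, and the claim "exactly one of Maya and Rumi is a knight if and only if Rhea is a knight" is indeed false.
Since Rumi is a knave, "Vera is the same type as Rhea, or else Rhea is a knave" needs to be false, which holds.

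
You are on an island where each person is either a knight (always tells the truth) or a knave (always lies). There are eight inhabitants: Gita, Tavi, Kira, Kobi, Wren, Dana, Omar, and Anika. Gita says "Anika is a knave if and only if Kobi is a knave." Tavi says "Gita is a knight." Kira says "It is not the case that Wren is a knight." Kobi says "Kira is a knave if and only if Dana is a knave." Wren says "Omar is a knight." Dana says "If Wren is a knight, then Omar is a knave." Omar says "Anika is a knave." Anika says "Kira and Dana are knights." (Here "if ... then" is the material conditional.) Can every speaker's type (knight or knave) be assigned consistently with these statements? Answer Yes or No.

One consistent assignment: Gita=knight, Tavi=knight, Kira=knight, Kobi=knight, Wren=knave, Dana=knight, Omar=knave, Anika=knight.

Yes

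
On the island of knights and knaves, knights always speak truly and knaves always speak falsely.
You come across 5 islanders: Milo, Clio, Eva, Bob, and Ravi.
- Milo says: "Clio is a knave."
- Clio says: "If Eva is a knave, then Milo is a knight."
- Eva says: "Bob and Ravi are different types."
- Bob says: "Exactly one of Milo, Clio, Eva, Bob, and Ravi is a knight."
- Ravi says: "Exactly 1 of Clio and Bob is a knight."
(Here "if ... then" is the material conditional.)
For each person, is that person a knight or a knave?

Milo is a knave, Clio is a knight, Eva is a knight, Bob is a knave, and Ravi is a knight.

Milo is a knave, so "Clio is a knave" must be false — and it is.
Clio is a knight; "if Eva is a knave, then Milo is a knight" is true, as required.
Since Eva is a knight, "Bob and Ravi are different types" needs to be true, which holds.
Bob (knave): "exactly one of Milo, Clio, Eva, Bob, and Ravi is a knight" — false. ✓
Ravi is a knight, and the claim "exactly 1 of Clio and Bob is a knight" is indeed true.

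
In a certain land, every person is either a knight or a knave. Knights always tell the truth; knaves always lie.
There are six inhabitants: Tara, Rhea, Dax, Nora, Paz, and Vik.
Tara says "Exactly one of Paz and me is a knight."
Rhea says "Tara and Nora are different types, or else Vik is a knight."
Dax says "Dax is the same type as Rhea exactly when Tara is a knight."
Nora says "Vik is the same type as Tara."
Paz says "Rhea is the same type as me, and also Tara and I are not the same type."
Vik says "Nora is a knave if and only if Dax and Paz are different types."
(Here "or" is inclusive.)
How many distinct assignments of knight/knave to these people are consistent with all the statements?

2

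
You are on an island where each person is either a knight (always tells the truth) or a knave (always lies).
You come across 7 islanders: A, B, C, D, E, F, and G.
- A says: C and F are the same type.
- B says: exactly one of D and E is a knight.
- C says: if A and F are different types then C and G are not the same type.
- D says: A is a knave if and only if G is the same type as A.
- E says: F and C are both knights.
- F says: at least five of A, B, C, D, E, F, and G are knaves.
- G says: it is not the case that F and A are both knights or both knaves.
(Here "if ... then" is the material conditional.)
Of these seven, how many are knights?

3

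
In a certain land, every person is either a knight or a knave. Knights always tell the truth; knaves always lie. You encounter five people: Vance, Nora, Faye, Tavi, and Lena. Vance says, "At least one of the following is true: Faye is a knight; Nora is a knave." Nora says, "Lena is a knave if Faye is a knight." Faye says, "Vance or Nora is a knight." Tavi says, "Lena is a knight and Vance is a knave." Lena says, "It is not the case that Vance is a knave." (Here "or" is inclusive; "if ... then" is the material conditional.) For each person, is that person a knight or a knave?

Vance is a knight, so "at least one of the following is true: Faye is a knight; Nora is a knave" must be true — and it is.
As a knave, Nora's statement "Lena is a knave if Faye is a knight" should be False; it is.
As a knight, Faye's statement "Vance or Nora is a knight" should be true; it is.
As a knave, Tavi's statement "Lena is a knight and Vance is a knave" should be False; it is.
Lena is a knight, and the claim "it is not the case that Vance is a knave" is indeed true.

Vance is a knight, Nora is a knave, Faye is a knight, Tavi is a knave, and Lena is a knight.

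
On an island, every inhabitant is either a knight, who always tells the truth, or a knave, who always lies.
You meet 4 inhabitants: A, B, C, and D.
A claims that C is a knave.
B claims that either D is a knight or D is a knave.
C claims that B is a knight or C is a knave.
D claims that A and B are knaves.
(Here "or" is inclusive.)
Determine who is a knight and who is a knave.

Suppose A is a knight. Then A's statement "C is a knave" would have to be true. Checking the 8 ways to assign the others, none is consistent with every speaker.
(For instance, with B=knight, C=knight, D=knave, A's claim "C is a knave" comes out false where it would need to be true.)
So A must be a knave, making "C is a knave" false. Taking A=knave, B=knight, C=knight, D=knave, each remaining statement checks out:
  B (knight): "either D is a knight or D is a knave" — true. ✓
  C (knight): "B is a knight or C is a knave" — true. ✓
  D (knave): "A and B are knaves" — false. ✓
This is the unique consistent assignment.

A is a knave, B is a knight, C is a knight, and D is a knave.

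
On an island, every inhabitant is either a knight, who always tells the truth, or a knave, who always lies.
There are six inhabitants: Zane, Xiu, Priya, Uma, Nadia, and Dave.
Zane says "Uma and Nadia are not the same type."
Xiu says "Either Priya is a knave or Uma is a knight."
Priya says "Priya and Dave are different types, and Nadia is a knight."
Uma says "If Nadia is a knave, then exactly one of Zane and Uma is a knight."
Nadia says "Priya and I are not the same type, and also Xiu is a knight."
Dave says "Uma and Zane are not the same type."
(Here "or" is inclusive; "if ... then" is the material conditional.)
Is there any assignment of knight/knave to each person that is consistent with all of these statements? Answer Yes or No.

One consistent assignment: Zane=knave, Xiu=knight, Priya=knave, Uma=knave, Nadia=knave, Dave=knave.

Yes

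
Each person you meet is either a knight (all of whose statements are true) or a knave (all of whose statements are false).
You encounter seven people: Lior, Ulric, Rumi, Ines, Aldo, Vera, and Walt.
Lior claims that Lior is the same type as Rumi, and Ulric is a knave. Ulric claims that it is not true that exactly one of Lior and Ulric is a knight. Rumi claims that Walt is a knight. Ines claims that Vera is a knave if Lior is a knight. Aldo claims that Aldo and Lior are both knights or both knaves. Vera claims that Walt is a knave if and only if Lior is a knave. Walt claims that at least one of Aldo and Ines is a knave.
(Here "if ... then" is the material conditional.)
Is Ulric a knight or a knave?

Ulric is a knave.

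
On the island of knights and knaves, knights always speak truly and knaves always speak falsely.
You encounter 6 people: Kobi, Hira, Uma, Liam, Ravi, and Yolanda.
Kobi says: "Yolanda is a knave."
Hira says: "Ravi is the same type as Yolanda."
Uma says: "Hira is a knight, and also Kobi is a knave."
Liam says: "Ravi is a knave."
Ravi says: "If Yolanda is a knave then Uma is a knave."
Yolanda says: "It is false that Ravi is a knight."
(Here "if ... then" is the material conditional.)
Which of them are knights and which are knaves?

Kobi is a knight, and the claim "Yolanda is a knave" is indeed True.
Hira is a knave; "Ravi is the same type as Yolanda" is false, as required.
Uma (knave): "Hira is a knight, and also Kobi is a knave" — false. ✓
Liam is a knave; "Ravi is a knave" is false, as required.
Since Ravi is a knight, "if Yolanda is a knave then Uma is a knave" needs to be True, which holds.
Yolanda is a knave, so "it is false that Ravi is a knight" must be false — and it is.

Kobi is a knight, Hira is a knave, Uma is a knave, Liam is a knave, Ravi is a knight, and Yolanda is a knave.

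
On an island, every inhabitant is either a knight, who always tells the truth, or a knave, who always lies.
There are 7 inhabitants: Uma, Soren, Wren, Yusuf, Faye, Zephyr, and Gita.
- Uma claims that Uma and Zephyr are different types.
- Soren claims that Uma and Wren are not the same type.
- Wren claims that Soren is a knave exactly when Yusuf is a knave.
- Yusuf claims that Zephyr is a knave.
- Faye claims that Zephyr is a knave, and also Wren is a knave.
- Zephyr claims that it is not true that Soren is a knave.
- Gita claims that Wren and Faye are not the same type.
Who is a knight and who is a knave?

Uma is a knave, so "Uma and Zephyr are different types" must be false — and it is.
Since Soren is a knave, "Uma and Wren are not the same type" needs to be false, which holds.
Wren is a knave, and the claim "Soren is a knave exactly when Yusuf is a knave" is indeed false.
Yusuf is a knight, and the claim "Zephyr is a knave" is indeed true.
Faye is a knight; "Zephyr is a knave, and also Wren is a knave" is true, as required.
As a knave, Zephyr's statement "it is not true that Soren is a knave" should be false; it is.
Since Gita is a knight, "Wren and Faye are not the same type" needs to be true, which holds.

Knights: Yusuf, Faye, and Gita. Knaves: Uma, Soren, Wren, and Zephyr.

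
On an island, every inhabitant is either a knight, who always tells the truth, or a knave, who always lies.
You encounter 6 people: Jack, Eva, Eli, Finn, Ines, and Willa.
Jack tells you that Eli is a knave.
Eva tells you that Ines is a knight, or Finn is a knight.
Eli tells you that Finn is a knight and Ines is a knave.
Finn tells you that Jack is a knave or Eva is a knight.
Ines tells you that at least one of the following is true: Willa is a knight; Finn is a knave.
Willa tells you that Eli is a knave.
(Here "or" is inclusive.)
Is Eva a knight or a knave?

Eva is a knight.

Consistent assignments: {Jack=knight, Eva=knight, Eli=knave, Finn=knight, Ines=knight, Willa=knight}; {Jack=knave, Eva=knight, Eli=knight, Finn=knight, Ines=knave, Willa=knave}
In every consistent assignment, Eva is a knight.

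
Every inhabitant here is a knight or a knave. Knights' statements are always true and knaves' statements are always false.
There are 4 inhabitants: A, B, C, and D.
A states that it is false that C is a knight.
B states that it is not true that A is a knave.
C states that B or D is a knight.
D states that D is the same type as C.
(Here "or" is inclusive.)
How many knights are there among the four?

2

The unique consistent assignment is A=knave, B=knave, C=knight, D=knight.
That has 2 knights.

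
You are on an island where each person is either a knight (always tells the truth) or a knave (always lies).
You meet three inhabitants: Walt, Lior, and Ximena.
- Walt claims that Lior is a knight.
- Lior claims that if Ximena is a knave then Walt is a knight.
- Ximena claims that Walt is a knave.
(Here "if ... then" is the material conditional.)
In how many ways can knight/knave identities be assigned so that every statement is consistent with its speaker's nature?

1

Consistent assignments:
  Walt=knight, Lior=knight, Ximena=knave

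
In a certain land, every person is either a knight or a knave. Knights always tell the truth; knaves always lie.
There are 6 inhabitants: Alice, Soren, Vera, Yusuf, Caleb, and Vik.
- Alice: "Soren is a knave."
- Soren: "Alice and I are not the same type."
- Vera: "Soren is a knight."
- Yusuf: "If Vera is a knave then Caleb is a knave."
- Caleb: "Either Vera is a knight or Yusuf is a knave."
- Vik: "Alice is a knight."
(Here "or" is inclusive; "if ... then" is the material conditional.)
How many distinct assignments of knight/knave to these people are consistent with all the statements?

1

Consistent assignments:
  Alice=knave, Soren=knight, Vera=knight, Yusuf=knight, Caleb=knight, Vik=knave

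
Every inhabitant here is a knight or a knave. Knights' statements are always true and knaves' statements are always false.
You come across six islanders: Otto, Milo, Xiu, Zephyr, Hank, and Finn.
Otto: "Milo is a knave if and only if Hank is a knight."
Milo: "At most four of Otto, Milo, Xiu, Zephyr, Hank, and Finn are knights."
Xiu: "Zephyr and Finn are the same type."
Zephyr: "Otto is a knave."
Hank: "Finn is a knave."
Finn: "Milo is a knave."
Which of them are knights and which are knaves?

Otto is a knave, and the claim "Milo is a knave if and only if Hank is a knight" is indeed false.
Since Milo is a knight, "at most four of Otto, Milo, Xiu, Zephyr, Hank, and Finn are knights" needs to be true, which holds.
As a knave, Xiu's statement "Zephyr and Finn are the same type" should be false; it is.
Zephyr is a knight; "Otto is a knave" is true, as required.
Hank is a knight, and the claim "Finn is a knave" is indeed true.
Finn (knave): "Milo is a knave" — false. ✓

Otto is a knave, Milo is a knight, Xiu is a knave, Zephyr is a knight, Hank is a knight, and Finn is a knave.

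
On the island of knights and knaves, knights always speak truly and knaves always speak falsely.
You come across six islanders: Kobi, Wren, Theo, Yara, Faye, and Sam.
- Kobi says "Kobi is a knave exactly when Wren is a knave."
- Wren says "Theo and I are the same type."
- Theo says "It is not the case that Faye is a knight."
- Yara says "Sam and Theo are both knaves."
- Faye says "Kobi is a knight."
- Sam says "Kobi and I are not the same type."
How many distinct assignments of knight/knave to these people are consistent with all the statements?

2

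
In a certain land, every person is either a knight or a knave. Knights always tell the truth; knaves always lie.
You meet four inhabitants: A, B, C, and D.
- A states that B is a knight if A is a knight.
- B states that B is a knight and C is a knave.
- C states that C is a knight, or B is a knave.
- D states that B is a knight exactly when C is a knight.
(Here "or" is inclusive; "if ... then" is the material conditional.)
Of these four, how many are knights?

The unique consistent assignment is A=knight, B=knight, C=knave, D=knave.
That has 2 knights.

2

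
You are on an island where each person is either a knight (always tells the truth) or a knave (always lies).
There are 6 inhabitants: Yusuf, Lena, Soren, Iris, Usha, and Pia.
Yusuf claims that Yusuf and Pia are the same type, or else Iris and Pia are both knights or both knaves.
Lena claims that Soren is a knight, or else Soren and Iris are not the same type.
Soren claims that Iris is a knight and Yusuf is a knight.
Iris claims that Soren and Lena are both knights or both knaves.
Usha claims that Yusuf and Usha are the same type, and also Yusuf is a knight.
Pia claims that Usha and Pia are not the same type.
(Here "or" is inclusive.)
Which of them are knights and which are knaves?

Yusuf is a knight, so "Yusuf and Pia are the same type, or else Iris and Pia are both knights or both knaves" must be True — and it is.
Lena is a knight, and the claim "Soren is a knight, or else Soren and Iris are not the same type" is indeed True.
Soren is a knight, so "Iris is a knight and Yusuf is a knight" must be True — and it is.
As a knight, Iris's statement "Soren and Lena are both knights or both knaves" should be True; it is.
As a knave, Usha's statement "Yusuf and Usha are the same type, and also Yusuf is a knight" should be False; it is.
Pia is a knight, and the claim "Usha and Pia are not the same type" is indeed True.

Yusuf is a knight, Lena is a knight, Soren is a knight, Iris is a knight, Usha is a knave, and Pia is a knight.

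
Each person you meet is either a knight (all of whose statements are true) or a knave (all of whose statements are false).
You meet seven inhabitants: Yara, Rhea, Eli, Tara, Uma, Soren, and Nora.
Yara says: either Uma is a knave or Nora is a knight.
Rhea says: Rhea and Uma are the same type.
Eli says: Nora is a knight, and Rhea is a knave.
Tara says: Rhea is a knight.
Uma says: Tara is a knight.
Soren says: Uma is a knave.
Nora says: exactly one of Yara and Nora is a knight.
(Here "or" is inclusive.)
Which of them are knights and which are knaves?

Yara is a knave, so "either Uma is a knave or Nora is a knight" must be false — and it is.
Since Rhea is a knight, "Rhea and Uma are the same type" needs to be True, which holds.
Eli is a knave; "Nora is a knight, and Rhea is a knave" is false, as required.
Tara (knight): "Rhea is a knight" — True. ✓
Uma (knight): "Tara is a knight" — True. ✓
Soren is a knave, and the claim "Uma is a knave" is indeed false.
Nora is a knave, so "exactly one of Yara and Nora is a knight" must be false — and it is.

Knights: Rhea, Tara, and Uma. Knaves: Yara, Eli, Soren, and Nora.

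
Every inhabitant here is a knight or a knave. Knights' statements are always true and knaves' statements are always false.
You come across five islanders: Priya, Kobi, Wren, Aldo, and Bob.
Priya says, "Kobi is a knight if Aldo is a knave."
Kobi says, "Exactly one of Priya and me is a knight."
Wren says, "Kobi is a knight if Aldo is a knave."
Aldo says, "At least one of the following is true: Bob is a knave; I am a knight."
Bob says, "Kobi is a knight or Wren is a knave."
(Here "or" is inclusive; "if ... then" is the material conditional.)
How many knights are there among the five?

1

The unique consistent assignment is Priya=knave, Kobi=knave, Wren=knave, Aldo=knave, Bob=knight.
That has 1 knight.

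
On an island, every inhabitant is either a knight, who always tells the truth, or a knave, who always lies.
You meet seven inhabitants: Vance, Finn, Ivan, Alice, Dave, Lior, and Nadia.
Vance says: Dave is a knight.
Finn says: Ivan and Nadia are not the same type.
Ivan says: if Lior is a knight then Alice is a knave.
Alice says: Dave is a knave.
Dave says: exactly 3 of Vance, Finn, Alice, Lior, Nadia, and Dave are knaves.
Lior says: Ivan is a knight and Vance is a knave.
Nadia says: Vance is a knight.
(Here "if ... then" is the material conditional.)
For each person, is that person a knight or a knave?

Knights: Vance, Ivan, Dave, and Nadia. Knaves: Finn, Alice, and Lior.

Vance (knight): "Dave is a knight" — True. ✓
Since Finn is a knave, "Ivan and Nadia are not the same type" needs to be False, which holds.
As a knight, Ivan's statement "if Lior is a knight then Alice is a knave" should be True; it is.
Since Alice is a knave, "Dave is a knave" needs to be False, which holds.
Since Dave is a knight, "exactly 3 of Vance, Finn, Alice, Lior, Nadia, and Dave are knaves" needs to be True, which holds.
Lior is a knave; "Ivan is a knight and Vance is a knave" is False, as required.
Nadia is a knight; "Vance is a knight" is True, as required.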